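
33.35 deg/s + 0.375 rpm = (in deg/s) 35.6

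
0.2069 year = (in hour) 1812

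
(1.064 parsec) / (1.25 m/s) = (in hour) 7.296e+12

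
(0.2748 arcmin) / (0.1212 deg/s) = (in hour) 1.05e-05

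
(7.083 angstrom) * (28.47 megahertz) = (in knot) 0.0392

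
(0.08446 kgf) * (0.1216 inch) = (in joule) 0.002558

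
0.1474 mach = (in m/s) 50.19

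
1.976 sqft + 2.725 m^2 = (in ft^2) 31.31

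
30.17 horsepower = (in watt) 2.25e+04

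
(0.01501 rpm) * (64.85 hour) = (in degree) 2.103e+04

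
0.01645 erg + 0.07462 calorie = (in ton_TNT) 7.462e-11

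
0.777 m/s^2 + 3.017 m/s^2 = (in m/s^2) 3.794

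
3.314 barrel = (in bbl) 3.314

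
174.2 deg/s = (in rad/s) 3.04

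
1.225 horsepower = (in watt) 913.5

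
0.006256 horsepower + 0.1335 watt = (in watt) 4.799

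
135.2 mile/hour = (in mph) 135.2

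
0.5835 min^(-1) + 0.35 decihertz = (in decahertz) 0.004472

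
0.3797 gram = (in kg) 0.0003797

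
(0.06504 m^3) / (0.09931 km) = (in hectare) 6.549e-08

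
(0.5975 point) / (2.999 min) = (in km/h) 4.217e-06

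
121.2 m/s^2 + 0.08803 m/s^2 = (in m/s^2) 121.3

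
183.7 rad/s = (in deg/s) 1.053e+04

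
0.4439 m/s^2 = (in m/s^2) 0.4439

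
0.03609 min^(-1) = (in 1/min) 0.03609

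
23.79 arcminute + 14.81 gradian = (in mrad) 239.6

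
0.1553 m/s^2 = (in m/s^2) 0.1553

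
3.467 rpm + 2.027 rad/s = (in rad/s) 2.39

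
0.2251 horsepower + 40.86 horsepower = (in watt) 3.064e+04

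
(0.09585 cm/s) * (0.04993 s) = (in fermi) 4.786e+10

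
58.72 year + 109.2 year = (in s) 5.296e+09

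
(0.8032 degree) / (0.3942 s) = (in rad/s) 0.03556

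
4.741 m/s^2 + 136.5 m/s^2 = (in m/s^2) 141.2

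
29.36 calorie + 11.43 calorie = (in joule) 170.7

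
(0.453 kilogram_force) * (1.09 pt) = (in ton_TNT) 4.083e-13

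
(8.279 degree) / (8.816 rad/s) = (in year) 5.197e-10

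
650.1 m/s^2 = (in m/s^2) 650.1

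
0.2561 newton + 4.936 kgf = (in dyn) 4.866e+06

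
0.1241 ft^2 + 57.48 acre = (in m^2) 2.326e+05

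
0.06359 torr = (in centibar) 0.008478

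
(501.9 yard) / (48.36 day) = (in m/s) 0.0001098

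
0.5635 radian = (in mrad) 563.5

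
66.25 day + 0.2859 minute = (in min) 9.54e+04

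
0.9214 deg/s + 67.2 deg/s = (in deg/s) 68.12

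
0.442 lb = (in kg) 0.2005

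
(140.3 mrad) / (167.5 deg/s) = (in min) 0.0007999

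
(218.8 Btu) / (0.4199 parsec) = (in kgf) 1.817e-12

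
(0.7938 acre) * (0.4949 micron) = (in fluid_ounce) 53.76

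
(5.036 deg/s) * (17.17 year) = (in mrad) 4.759e+10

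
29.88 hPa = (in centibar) 2.988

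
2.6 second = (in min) 0.04333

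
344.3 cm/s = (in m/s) 3.443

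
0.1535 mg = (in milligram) 0.1535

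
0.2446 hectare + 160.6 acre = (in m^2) 6.524e+05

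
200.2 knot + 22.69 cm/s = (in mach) 0.3031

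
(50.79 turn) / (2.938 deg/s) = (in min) 103.7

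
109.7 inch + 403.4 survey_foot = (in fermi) 1.257e+17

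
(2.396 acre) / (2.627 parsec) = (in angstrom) 0.001196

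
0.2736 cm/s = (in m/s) 0.002736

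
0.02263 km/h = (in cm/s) 0.6286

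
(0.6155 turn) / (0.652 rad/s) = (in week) 9.807e-06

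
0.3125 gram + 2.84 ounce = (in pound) 0.1782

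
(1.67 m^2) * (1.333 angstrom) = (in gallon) 5.881e-08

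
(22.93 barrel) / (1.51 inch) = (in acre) 0.02349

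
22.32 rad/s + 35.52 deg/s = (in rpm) 219.1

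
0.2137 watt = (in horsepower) 0.0002866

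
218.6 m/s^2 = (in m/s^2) 218.6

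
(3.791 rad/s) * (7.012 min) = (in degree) 9.138e+04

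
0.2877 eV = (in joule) 4.609e-20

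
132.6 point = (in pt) 132.6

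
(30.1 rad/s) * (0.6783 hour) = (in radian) 7.35e+04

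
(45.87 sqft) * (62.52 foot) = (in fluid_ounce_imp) 2.858e+06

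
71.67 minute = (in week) 0.00711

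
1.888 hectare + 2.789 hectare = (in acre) 11.56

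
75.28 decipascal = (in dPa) 75.28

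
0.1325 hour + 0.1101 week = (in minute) 1118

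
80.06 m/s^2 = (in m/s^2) 80.06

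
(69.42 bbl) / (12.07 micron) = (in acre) 226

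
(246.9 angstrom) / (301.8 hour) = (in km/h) 8.181e-14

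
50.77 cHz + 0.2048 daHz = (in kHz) 0.002556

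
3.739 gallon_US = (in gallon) 3.739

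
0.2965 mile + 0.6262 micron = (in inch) 1.879e+04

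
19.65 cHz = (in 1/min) 11.79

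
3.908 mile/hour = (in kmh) 6.289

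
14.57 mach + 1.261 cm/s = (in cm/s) 4.961e+05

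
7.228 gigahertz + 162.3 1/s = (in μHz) 7.228e+15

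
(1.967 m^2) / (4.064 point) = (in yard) 1500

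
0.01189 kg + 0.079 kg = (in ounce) 3.206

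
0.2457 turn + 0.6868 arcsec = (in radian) 1.544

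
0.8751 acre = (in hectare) 0.3541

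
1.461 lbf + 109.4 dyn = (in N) 6.5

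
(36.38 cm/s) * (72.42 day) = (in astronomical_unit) 1.522e-05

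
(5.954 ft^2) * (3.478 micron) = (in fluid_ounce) 0.06505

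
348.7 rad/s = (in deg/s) 1.998e+04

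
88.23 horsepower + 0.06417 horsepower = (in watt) 6.584e+04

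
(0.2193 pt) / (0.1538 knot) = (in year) 3.101e-11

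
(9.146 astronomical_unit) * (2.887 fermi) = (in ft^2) 0.04252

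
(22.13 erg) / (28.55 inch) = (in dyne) 0.3052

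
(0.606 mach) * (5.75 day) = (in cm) 1.025e+10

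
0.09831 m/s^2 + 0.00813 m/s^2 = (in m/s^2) 0.1064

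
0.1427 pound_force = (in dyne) 6.348e+04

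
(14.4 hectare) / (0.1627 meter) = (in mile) 550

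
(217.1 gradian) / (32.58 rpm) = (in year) 3.17e-08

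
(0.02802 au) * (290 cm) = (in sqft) 1.308e+11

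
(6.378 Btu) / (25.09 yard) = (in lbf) 65.94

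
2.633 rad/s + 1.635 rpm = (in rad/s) 2.804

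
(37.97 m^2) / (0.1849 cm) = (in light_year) 2.171e-12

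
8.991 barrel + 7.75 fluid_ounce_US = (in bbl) 8.992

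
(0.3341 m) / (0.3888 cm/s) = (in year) 2.725e-06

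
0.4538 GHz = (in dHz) 4.538e+09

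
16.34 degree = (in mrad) 285.2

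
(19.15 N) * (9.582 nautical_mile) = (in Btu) 322.1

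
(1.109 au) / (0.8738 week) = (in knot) 6.102e+05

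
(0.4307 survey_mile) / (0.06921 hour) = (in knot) 5.408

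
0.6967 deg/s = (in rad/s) 0.01216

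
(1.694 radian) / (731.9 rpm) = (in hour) 6.139e-06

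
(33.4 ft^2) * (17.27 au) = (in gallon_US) 2.118e+15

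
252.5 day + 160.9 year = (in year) 161.6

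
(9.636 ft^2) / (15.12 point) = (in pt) 4.757e+05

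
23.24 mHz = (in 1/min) 1.394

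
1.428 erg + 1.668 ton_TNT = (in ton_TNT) 1.668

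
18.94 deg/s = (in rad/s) 0.3306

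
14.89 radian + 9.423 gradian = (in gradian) 957.3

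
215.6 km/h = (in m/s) 59.89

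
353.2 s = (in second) 353.2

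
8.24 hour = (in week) 0.04905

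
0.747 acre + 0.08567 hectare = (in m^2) 3880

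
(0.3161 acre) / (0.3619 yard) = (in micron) 3.866e+09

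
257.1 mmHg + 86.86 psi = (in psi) 91.83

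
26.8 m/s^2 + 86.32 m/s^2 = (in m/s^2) 113.1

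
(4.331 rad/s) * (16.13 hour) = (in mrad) 2.515e+08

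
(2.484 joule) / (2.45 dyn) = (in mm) 1.014e+08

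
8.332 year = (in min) 4.379e+06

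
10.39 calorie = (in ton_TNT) 1.039e-08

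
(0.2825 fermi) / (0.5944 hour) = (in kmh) 4.753e-19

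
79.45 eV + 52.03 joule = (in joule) 52.03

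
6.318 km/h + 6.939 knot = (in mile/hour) 11.91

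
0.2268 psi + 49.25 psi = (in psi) 49.48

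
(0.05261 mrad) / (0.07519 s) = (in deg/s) 0.04009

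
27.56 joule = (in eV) 1.72e+20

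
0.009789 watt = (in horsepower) 1.313e-05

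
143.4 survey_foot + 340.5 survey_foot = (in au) 9.859e-10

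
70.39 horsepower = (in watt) 5.249e+04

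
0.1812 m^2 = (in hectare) 1.812e-05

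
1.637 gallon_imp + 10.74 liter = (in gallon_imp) 3.999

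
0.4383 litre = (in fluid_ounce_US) 14.82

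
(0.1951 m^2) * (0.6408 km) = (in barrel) 786.4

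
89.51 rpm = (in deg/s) 537.1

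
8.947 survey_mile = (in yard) 1.575e+04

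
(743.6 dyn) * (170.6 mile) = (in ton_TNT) 4.88e-07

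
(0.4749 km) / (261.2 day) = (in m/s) 2.104e-05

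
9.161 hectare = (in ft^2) 9.861e+05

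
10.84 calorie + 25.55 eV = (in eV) 2.831e+20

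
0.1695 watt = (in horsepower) 0.0002273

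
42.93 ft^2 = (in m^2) 3.988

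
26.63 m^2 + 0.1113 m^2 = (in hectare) 0.002674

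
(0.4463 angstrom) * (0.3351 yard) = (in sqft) 1.472e-10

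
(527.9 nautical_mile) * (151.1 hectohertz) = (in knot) 2.872e+10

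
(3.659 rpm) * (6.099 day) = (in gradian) 1.285e+07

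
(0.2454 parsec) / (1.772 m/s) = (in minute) 7.122e+13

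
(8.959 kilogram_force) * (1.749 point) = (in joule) 0.05421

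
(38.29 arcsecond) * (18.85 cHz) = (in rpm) 0.0003342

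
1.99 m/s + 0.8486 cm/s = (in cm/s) 199.8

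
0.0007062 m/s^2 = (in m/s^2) 0.0007062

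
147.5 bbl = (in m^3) 23.45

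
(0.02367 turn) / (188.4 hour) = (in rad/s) 2.193e-07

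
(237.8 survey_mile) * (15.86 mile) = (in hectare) 9.768e+05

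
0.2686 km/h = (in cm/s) 7.461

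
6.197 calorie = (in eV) 1.618e+20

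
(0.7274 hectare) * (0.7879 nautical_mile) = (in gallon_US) 2.804e+09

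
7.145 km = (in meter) 7145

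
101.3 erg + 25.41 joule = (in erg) 2.541e+08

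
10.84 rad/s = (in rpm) 103.5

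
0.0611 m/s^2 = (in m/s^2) 0.0611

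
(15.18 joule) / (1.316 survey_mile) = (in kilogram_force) 0.0007309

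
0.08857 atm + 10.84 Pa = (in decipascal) 8.985e+04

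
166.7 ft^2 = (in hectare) 0.001549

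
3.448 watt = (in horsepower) 0.004624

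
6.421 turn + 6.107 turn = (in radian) 78.72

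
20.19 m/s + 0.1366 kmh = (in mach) 0.05941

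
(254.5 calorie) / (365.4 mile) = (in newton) 0.001811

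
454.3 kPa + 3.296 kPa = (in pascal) 4.576e+05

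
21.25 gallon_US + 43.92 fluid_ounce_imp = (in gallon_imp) 17.97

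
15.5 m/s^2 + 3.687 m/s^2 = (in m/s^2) 19.19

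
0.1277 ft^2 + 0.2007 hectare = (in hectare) 0.2007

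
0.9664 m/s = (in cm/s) 96.64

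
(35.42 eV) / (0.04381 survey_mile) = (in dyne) 8.049e-15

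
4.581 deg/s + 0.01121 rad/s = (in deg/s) 5.223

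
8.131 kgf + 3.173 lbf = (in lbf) 21.1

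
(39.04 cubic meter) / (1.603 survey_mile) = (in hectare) 1.513e-06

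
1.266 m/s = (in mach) 0.003718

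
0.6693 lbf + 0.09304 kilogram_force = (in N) 3.89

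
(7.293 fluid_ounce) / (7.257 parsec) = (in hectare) 9.632e-26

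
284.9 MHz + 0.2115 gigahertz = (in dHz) 4.964e+09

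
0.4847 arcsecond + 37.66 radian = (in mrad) 3.766e+04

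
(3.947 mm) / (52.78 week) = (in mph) 2.766e-10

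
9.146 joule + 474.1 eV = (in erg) 9.146e+07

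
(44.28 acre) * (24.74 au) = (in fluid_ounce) 2.243e+22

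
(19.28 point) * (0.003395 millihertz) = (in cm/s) 2.309e-06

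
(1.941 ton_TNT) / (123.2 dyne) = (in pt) 1.869e+16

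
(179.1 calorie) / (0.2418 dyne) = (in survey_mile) 1.926e+05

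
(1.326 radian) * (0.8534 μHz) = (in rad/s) 1.132e-06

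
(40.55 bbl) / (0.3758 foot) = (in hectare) 0.005628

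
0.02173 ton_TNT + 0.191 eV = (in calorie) 2.173e+07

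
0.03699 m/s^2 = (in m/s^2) 0.03699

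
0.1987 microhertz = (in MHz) 1.987e-13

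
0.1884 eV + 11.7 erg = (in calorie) 2.796e-07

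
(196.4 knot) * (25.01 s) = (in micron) 2.527e+09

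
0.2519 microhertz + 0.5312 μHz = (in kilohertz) 7.831e-10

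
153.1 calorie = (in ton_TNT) 1.531e-07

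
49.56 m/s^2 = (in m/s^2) 49.56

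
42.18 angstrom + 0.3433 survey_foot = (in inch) 4.12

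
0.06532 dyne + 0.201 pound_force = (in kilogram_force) 0.09117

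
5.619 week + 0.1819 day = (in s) 3.414e+06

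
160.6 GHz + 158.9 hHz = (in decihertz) 1.606e+12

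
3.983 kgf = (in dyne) 3.906e+06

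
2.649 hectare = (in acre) 6.546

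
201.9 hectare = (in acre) 498.9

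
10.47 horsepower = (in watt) 7807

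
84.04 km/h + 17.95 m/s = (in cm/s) 4129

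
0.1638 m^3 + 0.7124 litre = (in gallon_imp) 36.19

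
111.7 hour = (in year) 0.01275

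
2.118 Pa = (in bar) 2.118e-05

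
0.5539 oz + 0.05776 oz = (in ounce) 0.6117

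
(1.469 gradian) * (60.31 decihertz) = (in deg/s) 7.974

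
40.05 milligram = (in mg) 40.05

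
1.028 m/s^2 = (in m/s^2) 1.028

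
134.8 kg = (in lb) 297.2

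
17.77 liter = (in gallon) 4.694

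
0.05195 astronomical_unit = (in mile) 4.829e+06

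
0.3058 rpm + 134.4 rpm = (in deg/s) 808.2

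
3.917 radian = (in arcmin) 1.347e+04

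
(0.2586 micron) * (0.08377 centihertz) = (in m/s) 2.166e-10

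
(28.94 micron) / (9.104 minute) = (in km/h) 1.907e-07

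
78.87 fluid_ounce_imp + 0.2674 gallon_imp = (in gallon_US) 0.9131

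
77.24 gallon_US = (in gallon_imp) 64.32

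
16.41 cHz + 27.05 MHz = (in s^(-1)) 2.705e+07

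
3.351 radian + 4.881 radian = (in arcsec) 1.698e+06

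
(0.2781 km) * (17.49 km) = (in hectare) 486.4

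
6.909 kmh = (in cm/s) 191.9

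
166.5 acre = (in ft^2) 7.253e+06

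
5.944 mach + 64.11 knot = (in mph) 4601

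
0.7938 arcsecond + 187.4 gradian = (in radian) 2.944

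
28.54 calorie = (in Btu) 0.1132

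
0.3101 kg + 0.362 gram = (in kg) 0.3105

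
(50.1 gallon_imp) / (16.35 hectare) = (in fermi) 1.393e+09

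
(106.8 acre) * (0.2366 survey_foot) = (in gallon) 8.234e+06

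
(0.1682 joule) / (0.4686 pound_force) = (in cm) 8.069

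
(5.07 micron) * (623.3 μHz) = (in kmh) 1.138e-08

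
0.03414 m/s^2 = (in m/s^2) 0.03414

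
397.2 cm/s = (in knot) 7.721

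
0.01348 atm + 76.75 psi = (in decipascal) 5.305e+06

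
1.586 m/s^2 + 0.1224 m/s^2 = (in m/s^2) 1.708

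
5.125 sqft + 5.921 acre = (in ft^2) 2.579e+05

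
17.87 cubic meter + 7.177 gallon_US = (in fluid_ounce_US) 6.052e+05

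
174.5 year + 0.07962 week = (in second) 5.503e+09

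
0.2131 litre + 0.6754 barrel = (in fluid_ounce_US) 3638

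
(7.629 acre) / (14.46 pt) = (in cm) 6.052e+08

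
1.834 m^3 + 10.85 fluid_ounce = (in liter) 1834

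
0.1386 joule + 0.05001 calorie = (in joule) 0.3478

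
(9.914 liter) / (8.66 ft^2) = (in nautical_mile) 6.654e-06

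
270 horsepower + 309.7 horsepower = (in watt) 4.323e+05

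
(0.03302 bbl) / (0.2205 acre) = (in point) 0.01668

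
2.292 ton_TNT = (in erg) 9.59e+16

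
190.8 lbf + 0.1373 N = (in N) 848.9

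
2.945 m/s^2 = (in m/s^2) 2.945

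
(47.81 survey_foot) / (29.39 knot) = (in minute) 0.01606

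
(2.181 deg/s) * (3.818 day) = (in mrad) 1.256e+07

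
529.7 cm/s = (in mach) 0.01556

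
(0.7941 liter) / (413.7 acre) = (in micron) 0.0004743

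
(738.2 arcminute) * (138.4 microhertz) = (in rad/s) 2.972e-05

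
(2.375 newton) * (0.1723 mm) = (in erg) 4092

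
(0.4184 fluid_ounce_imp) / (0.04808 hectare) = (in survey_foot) 8.112e-08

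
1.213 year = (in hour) 1.063e+04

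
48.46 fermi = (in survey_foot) 1.59e-13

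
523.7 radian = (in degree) 3.001e+04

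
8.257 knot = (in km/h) 15.29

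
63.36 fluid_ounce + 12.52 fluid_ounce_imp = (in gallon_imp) 0.4904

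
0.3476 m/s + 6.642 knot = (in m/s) 3.765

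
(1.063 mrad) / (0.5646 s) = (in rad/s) 0.001883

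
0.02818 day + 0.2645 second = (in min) 40.58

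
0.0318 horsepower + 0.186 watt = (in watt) 23.9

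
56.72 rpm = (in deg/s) 340.3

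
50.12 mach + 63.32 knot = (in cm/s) 1.71e+06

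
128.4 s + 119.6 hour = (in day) 4.985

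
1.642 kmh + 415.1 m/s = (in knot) 807.8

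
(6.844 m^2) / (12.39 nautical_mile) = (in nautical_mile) 1.61e-07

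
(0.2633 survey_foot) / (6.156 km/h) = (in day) 5.432e-07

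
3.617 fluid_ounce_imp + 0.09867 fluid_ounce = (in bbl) 0.0006648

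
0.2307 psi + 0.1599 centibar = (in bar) 0.01751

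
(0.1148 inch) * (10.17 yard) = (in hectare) 2.712e-06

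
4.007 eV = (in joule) 6.42e-19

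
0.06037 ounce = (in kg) 0.001711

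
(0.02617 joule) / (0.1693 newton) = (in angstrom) 1.546e+09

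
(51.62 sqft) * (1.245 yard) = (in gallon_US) 1442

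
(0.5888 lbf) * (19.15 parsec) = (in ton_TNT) 3.699e+08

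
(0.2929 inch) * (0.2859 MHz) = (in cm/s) 2.127e+05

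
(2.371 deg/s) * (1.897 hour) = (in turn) 44.98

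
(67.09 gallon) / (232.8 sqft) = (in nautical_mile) 6.34e-06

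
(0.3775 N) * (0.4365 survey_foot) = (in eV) 3.135e+17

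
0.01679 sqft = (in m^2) 0.00156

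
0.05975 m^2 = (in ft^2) 0.6431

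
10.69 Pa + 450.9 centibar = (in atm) 4.45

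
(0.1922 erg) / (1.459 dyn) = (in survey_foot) 0.004322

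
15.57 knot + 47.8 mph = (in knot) 57.11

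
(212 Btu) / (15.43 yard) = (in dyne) 1.585e+09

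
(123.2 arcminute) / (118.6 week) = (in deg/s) 2.863e-08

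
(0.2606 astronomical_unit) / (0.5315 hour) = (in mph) 4.558e+07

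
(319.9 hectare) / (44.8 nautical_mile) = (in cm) 3856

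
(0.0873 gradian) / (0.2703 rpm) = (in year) 1.536e-09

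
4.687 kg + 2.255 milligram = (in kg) 4.687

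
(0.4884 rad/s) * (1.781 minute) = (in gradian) 3323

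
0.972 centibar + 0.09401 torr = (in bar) 0.009845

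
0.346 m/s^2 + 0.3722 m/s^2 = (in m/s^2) 0.7182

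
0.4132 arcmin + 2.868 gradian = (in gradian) 2.876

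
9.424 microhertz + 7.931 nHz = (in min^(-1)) 0.0005659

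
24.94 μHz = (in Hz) 2.494e-05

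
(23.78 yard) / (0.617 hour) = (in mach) 2.875e-05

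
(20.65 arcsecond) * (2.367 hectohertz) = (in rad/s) 0.0237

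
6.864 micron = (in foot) 2.252e-05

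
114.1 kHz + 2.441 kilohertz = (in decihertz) 1.165e+06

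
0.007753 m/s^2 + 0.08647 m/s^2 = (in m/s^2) 0.09422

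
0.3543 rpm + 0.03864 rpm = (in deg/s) 2.358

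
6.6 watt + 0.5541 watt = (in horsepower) 0.009594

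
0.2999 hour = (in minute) 17.99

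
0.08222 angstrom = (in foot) 2.698e-11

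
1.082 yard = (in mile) 0.0006148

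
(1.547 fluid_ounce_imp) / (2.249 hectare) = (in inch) 7.695e-08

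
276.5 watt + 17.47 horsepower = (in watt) 1.33e+04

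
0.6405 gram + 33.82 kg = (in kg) 33.82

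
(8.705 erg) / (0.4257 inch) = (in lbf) 1.81e-05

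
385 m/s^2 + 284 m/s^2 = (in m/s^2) 669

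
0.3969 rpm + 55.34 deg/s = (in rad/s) 1.007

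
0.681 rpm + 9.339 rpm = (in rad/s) 1.049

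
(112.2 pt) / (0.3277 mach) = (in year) 1.125e-11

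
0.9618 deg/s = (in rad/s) 0.01679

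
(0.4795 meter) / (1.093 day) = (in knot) 9.87e-06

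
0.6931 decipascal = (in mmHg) 0.0005199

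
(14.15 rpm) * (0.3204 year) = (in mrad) 1.497e+10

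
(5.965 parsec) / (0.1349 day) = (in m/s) 1.579e+13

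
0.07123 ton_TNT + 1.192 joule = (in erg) 2.98e+15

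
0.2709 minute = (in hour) 0.004515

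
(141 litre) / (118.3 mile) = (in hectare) 7.406e-11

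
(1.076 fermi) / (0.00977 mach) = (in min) 5.391e-18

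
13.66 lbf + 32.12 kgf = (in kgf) 38.32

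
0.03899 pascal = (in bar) 3.899e-07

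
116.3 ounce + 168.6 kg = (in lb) 379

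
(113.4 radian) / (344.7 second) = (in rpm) 3.142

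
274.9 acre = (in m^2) 1.112e+06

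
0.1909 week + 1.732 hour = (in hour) 33.8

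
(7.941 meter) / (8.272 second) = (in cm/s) 96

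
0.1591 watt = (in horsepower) 0.0002134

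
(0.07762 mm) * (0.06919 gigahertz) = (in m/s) 5371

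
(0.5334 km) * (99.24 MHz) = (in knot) 1.029e+11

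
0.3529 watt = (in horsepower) 0.0004732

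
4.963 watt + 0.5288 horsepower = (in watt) 399.3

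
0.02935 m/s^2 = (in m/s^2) 0.02935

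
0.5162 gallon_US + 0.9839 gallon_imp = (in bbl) 0.04042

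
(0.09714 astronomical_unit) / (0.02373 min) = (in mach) 2.997e+07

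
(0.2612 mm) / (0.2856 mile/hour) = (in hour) 5.683e-07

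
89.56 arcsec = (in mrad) 0.4342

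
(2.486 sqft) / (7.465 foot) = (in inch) 3.996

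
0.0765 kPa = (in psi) 0.0111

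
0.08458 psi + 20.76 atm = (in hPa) 2.104e+04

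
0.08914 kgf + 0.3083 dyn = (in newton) 0.8742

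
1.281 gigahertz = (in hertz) 1.281e+09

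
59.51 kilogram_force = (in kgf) 59.51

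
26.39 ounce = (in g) 748.1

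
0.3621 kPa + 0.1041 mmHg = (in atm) 0.003711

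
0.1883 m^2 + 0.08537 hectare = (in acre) 0.211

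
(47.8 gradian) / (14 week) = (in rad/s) 8.868e-08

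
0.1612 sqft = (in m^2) 0.01498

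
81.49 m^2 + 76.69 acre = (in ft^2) 3.341e+06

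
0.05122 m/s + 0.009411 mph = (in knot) 0.1077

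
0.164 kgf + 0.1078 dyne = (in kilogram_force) 0.164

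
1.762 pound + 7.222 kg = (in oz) 282.9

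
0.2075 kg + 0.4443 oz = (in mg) 2.201e+05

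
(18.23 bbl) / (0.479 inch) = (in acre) 0.05887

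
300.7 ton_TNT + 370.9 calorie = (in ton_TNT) 300.7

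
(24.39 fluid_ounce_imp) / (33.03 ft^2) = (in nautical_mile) 1.219e-07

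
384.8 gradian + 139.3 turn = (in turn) 140.3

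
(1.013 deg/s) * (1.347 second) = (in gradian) 1.516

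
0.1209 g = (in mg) 120.9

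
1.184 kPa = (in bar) 0.01184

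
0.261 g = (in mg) 261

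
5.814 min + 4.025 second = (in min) 5.881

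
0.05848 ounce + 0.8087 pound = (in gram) 368.5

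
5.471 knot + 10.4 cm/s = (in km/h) 10.51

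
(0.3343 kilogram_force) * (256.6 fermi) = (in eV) 5.251e+06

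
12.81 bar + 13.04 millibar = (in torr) 9618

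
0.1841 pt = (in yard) 7.103e-05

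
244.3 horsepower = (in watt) 1.822e+05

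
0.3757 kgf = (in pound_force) 0.8283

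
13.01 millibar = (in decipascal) 1.301e+04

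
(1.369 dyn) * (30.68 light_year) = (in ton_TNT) 949.7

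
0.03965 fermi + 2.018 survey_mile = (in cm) 3.248e+05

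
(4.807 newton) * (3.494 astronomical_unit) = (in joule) 2.513e+12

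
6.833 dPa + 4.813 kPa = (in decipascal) 4.814e+04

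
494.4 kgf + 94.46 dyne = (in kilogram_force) 494.4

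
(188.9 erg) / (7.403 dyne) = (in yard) 0.2791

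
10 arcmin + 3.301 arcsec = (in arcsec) 603.3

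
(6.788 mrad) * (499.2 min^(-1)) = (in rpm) 0.5393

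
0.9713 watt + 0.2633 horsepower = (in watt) 197.3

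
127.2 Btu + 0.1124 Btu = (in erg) 1.343e+12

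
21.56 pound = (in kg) 9.779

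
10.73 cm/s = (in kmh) 0.3863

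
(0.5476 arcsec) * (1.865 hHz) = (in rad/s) 0.0004951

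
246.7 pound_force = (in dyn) 1.097e+08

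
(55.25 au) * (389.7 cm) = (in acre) 7.959e+09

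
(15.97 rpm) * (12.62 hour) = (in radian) 7.598e+04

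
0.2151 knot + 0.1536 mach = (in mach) 0.1539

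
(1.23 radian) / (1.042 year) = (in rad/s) 3.743e-08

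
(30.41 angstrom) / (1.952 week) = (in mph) 5.762e-15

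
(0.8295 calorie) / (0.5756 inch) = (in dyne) 2.374e+07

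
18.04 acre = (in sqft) 7.858e+05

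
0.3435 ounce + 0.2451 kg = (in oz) 8.989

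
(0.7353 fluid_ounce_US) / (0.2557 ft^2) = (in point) 2.595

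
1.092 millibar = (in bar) 0.001092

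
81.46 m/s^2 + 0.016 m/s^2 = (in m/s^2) 81.48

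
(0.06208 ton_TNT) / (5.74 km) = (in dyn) 4.525e+09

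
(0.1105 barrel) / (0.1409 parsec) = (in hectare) 4.041e-22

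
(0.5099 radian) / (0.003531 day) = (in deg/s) 0.09576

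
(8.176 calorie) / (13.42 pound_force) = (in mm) 573.1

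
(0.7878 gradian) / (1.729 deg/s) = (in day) 4.746e-06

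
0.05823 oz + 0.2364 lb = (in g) 108.9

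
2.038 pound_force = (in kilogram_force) 0.9244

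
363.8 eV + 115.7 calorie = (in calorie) 115.7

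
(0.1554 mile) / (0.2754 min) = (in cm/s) 1514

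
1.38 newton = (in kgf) 0.1407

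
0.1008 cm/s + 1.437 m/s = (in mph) 3.217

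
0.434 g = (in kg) 0.000434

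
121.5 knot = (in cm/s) 6250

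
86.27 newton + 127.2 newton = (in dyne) 2.135e+07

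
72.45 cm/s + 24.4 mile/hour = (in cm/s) 1163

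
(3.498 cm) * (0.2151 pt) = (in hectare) 2.654e-10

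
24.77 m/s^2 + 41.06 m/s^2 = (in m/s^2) 65.83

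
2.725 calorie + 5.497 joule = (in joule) 16.9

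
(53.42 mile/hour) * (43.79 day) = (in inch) 3.557e+09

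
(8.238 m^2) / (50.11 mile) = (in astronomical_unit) 6.828e-16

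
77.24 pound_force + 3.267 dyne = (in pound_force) 77.24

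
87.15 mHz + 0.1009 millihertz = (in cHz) 8.725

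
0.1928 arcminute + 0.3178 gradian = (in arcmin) 17.35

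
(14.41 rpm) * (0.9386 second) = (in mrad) 1416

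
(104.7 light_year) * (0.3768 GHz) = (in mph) 8.349e+26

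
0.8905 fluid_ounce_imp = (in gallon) 0.006684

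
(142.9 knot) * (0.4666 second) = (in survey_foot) 112.5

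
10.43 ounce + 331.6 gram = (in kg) 0.6273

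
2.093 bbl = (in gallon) 87.91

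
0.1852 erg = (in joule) 1.852e-08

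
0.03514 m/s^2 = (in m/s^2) 0.03514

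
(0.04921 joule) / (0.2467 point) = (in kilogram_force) 57.66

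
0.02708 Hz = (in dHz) 0.2708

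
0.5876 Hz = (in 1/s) 0.5876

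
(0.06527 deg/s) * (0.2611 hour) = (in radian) 1.071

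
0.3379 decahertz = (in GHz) 3.379e-09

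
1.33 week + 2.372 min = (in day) 9.312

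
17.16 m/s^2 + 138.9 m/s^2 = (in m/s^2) 156.1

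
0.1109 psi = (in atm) 0.007546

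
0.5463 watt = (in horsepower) 0.0007326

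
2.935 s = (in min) 0.04892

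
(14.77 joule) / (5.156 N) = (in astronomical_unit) 1.915e-11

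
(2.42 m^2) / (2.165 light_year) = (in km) 1.181e-19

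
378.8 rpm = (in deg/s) 2273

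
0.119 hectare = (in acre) 0.2941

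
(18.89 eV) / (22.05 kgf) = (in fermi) 1.4e-05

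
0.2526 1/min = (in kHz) 4.21e-06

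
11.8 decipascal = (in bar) 1.18e-05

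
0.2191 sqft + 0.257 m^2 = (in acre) 6.854e-05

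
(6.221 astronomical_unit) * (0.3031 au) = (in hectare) 4.22e+18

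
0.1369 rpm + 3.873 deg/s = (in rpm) 0.7824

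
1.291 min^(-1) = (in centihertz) 2.152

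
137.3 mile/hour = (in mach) 0.1803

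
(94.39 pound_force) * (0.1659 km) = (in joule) 6.966e+04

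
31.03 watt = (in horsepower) 0.04161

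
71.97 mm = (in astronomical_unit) 4.811e-13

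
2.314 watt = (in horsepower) 0.003103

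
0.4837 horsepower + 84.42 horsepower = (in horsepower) 84.9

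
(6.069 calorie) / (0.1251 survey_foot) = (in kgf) 67.91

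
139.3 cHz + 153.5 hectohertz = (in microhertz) 1.535e+10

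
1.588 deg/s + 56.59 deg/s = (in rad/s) 1.015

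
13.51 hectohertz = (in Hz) 1351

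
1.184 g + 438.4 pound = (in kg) 198.9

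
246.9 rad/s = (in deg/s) 1.415e+04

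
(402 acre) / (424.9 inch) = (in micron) 1.507e+11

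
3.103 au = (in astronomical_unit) 3.103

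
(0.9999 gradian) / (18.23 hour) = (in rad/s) 2.393e-07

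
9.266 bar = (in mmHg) 6950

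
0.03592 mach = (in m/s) 12.23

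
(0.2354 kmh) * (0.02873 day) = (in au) 1.085e-09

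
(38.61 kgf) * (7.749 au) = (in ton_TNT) 1.049e+05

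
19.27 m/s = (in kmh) 69.37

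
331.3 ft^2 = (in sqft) 331.3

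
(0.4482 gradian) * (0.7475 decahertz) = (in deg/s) 3.015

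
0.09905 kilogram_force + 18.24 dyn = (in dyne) 9.715e+04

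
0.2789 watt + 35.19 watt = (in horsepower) 0.04756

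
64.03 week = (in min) 6.454e+05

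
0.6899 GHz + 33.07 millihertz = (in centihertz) 6.899e+10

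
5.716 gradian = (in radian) 0.08979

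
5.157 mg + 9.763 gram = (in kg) 0.009768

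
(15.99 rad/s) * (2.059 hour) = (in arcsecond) 2.445e+10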